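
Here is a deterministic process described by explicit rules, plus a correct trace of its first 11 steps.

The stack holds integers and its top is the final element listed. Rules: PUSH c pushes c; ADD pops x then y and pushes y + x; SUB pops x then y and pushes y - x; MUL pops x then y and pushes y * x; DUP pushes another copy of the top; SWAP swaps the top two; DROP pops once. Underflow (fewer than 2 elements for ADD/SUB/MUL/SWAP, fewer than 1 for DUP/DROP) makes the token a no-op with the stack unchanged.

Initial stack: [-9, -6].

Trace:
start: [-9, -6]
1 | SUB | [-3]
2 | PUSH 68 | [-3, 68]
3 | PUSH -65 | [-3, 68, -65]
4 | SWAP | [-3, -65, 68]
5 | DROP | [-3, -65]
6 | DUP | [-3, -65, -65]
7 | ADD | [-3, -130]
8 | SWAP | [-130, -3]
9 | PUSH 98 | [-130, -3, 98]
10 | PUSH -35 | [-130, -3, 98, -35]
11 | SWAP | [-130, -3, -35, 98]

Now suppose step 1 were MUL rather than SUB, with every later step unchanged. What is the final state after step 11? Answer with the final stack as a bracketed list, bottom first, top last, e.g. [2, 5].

[-130, 54, -35, 98]

(re-executing from step 1 with the substitution; state before step 1: [-9, -6])
1 | MUL | [54]
2 | PUSH 68 | [54, 68]
3 | PUSH -65 | [54, 68, -65]
4 | SWAP | [54, -65, 68]
5 | DROP | [54, -65]
6 | DUP | [54, -65, -65]
7 | ADD | [54, -130]
8 | SWAP | [-130, 54]
9 | PUSH 98 | [-130, 54, 98]
10 | PUSH -35 | [-130, 54, 98, -35]
11 | SWAP | [-130, 54, -35, 98]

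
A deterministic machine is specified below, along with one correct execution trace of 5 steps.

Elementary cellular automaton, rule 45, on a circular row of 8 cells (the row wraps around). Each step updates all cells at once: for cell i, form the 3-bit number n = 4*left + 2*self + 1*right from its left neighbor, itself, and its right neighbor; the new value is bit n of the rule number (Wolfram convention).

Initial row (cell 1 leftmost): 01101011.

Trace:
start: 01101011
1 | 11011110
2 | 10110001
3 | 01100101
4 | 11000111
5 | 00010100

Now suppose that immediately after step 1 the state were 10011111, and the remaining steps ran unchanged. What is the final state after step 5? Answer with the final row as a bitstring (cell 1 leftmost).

state after step 1 := 10011111
2 | 00010000
3 | 11010111
4 | 00111100
5 | 10100001

10100001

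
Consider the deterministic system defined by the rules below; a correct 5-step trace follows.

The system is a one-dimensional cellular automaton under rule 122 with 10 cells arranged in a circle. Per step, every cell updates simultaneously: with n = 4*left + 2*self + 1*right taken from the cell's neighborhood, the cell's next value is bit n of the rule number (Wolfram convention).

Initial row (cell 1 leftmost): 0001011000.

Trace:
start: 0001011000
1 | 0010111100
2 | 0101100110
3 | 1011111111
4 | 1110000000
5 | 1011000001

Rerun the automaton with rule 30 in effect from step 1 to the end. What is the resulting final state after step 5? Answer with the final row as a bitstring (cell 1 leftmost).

1011101101

(re-executing steps 1..5 under rule 30; state before step 1: 0001011000)
1 | 0011010100
2 | 0110010110
3 | 1101110101
4 | 0001000101
5 | 1011101101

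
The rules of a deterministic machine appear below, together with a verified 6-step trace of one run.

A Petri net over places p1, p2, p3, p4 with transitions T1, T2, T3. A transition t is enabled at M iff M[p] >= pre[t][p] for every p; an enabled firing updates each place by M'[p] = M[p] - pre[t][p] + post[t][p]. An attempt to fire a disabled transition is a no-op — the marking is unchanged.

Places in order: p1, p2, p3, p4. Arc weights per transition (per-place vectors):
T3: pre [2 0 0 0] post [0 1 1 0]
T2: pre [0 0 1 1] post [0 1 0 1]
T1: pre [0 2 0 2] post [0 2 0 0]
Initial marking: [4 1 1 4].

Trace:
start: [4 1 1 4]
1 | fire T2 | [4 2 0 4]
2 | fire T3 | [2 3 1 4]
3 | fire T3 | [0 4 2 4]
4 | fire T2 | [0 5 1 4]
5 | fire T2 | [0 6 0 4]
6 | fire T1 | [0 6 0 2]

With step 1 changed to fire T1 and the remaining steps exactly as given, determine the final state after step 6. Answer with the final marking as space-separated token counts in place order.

0 5 1 2

(re-executing from step 1 with the substitution; state before step 1: [4 1 1 4])
1 | fire T1 | [4 1 1 4]
2 | fire T3 | [2 2 2 4]
3 | fire T3 | [0 3 3 4]
4 | fire T2 | [0 4 2 4]
5 | fire T2 | [0 5 1 4]
6 | fire T1 | [0 5 1 2]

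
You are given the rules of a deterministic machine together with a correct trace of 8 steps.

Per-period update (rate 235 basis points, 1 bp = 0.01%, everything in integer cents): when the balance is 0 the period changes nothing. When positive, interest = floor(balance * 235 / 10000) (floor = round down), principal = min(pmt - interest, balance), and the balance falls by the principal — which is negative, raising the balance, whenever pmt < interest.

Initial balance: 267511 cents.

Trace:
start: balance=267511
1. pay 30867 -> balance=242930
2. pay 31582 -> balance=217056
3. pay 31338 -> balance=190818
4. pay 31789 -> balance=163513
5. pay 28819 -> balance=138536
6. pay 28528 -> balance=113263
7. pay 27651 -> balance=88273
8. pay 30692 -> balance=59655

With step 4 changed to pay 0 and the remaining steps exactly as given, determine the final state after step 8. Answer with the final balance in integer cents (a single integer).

94540

(re-executing from step 4 with the substitution; state before step 4: balance=190818)
4. pay 0 -> balance=195302
5. pay 28819 -> balance=171072
6. pay 28528 -> balance=146564
7. pay 27651 -> balance=122357
8. pay 30692 -> balance=94540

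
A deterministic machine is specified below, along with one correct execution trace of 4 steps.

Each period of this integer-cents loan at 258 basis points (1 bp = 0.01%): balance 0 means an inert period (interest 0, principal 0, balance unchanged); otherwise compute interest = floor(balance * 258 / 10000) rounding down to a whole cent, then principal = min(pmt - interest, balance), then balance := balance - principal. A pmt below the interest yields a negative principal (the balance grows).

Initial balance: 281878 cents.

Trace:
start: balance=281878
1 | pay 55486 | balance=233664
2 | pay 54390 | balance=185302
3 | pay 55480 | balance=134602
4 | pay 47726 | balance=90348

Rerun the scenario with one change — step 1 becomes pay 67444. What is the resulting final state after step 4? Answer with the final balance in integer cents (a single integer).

77442

(re-executing from step 1 with the substitution; state before step 1: balance=281878)
1 | pay 67444 | balance=221706
2 | pay 54390 | balance=173036
3 | pay 55480 | balance=122020
4 | pay 47726 | balance=77442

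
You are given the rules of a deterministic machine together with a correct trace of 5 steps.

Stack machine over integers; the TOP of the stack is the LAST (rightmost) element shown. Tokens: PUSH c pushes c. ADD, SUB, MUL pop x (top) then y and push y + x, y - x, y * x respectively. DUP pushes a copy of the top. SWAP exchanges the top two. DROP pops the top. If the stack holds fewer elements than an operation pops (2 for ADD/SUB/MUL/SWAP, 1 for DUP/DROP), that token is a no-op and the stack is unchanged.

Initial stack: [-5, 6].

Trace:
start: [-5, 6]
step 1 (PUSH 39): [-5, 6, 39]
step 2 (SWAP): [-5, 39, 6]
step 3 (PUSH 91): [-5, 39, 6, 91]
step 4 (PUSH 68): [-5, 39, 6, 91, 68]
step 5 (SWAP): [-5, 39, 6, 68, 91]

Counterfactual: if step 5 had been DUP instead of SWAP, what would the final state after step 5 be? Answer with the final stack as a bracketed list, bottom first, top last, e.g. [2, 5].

[-5, 39, 6, 91, 68, 68]

(re-executing from step 5 with the substitution; state before step 5: [-5, 39, 6, 91, 68])
step 5 (DUP): [-5, 39, 6, 91, 68, 68]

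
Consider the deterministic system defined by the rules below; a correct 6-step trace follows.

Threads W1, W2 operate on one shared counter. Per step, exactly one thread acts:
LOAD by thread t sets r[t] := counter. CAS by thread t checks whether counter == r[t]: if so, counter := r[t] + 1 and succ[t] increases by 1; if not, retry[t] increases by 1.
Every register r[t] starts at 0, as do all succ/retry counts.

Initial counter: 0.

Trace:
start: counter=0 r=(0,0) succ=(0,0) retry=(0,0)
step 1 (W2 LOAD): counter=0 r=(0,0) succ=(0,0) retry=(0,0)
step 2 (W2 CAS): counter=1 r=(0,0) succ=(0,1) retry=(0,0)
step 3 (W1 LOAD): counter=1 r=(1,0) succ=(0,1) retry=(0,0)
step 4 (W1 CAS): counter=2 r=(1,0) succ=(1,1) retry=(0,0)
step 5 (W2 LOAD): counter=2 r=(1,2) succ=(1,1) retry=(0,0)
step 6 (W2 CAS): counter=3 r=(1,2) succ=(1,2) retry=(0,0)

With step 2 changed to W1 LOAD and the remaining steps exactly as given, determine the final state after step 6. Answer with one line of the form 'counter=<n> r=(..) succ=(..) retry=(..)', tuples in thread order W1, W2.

(re-executing from step 2 with the substitution; state before step 2: counter=0 r=(0,0) succ=(0,0) retry=(0,0))
step 2 (W1 LOAD): counter=0 r=(0,0) succ=(0,0) retry=(0,0)
step 3 (W1 LOAD): counter=0 r=(0,0) succ=(0,0) retry=(0,0)
step 4 (W1 CAS): counter=1 r=(0,0) succ=(1,0) retry=(0,0)
step 5 (W2 LOAD): counter=1 r=(0,1) succ=(1,0) retry=(0,0)
step 6 (W2 CAS): counter=2 r=(0,1) succ=(1,1) retry=(0,0)

counter=2 r=(0,1) succ=(1,1) retry=(0,0)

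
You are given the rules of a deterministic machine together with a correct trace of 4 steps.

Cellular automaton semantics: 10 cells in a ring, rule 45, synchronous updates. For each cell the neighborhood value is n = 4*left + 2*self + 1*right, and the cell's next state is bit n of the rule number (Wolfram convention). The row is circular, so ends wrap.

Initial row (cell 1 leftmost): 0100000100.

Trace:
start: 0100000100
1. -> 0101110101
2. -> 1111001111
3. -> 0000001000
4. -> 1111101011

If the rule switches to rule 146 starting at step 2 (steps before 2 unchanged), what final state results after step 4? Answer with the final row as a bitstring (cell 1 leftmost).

(re-executing steps 2..4 under rule 146; state before step 2: 0101110101)
2. -> 0000100000
3. -> 0001010000
4. -> 0010001000

0010001000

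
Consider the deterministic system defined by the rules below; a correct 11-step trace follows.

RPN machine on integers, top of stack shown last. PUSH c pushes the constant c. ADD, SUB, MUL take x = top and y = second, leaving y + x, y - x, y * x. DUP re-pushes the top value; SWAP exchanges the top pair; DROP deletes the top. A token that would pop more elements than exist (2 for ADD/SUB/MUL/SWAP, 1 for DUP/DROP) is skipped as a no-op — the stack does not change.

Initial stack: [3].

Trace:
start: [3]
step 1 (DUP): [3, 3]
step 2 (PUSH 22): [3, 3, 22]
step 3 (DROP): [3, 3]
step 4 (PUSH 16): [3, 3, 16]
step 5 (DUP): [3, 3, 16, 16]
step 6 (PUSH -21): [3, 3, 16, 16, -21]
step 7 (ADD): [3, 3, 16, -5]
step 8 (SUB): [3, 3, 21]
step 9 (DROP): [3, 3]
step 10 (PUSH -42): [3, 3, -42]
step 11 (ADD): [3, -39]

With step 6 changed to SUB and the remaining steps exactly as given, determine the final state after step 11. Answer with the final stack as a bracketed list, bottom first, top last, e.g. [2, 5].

[-42]

(re-executing from step 6 with the substitution; state before step 6: [3, 3, 16, 16])
step 6 (SUB): [3, 3, 0]
step 7 (ADD): [3, 3]
step 8 (SUB): [0]
step 9 (DROP): []
step 10 (PUSH -42): [-42]
step 11 (ADD): [-42]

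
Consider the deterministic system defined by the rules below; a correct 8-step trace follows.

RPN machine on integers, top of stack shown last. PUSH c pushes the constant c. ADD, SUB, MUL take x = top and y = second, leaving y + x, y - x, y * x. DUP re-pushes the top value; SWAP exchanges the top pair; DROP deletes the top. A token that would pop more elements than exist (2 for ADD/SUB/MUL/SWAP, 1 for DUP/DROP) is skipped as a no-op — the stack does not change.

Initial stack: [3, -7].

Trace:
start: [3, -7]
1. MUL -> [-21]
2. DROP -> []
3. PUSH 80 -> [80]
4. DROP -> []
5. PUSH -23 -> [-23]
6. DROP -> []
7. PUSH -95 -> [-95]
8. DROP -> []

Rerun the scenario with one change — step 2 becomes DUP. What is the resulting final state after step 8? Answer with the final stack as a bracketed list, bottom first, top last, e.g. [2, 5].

[-21, -21]

(re-executing from step 2 with the substitution; state before step 2: [-21])
2. DUP -> [-21, -21]
3. PUSH 80 -> [-21, -21, 80]
4. DROP -> [-21, -21]
5. PUSH -23 -> [-21, -21, -23]
6. DROP -> [-21, -21]
7. PUSH -95 -> [-21, -21, -95]
8. DROP -> [-21, -21]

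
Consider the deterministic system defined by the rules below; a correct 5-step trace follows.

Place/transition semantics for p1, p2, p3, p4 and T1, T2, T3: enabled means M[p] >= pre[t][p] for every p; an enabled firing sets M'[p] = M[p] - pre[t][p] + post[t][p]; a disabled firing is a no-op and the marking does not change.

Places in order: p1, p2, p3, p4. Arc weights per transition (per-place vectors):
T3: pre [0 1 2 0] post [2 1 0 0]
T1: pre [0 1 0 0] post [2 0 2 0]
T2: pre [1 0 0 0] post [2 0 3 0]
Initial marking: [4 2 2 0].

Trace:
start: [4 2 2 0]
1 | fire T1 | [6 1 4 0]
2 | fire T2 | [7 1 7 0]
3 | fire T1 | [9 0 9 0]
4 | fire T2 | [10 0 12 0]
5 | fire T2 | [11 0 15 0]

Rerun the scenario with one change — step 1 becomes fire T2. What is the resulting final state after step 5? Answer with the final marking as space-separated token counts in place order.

(re-executing from step 1 with the substitution; state before step 1: [4 2 2 0])
1 | fire T2 | [5 2 5 0]
2 | fire T2 | [6 2 8 0]
3 | fire T1 | [8 1 10 0]
4 | fire T2 | [9 1 13 0]
5 | fire T2 | [10 1 16 0]

10 1 16 0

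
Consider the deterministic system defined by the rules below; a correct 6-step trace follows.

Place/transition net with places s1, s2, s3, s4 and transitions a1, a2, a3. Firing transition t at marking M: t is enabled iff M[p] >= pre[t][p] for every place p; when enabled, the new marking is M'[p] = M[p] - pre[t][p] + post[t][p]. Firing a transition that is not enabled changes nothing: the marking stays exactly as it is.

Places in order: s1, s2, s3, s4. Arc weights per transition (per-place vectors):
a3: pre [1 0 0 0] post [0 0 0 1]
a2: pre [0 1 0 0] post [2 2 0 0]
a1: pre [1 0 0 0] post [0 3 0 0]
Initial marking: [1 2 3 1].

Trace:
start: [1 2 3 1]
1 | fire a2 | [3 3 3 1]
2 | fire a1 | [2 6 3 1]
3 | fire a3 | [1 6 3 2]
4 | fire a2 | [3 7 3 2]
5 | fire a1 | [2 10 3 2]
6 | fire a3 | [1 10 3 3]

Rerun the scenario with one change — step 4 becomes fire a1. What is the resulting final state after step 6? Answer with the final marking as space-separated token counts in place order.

(re-executing from step 4 with the substitution; state before step 4: [1 6 3 2])
4 | fire a1 | [0 9 3 2]
5 | fire a1 | [0 9 3 2]
6 | fire a3 | [0 9 3 2]

0 9 3 2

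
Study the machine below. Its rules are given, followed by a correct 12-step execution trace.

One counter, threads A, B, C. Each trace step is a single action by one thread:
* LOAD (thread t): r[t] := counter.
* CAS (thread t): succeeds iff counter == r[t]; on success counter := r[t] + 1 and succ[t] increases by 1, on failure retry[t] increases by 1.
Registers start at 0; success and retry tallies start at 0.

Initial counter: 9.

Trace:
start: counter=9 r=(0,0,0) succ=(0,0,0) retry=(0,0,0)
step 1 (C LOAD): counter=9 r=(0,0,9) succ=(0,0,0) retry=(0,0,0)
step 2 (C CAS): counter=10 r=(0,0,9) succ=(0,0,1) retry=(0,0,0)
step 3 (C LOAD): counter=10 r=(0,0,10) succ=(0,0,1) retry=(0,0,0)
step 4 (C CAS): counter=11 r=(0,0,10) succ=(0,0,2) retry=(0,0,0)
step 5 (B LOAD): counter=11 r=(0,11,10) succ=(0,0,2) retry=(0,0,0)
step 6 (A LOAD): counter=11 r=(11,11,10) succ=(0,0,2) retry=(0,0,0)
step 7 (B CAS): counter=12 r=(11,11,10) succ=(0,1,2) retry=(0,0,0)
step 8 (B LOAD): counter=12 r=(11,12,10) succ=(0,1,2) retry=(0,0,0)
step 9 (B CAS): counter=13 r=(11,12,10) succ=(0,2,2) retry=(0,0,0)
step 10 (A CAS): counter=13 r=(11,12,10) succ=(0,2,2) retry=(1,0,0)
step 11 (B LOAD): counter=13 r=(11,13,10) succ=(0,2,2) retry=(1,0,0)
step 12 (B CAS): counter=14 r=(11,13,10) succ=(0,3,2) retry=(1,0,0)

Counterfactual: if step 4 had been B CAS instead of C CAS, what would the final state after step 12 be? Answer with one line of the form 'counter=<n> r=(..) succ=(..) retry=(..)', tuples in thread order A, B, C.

counter=13 r=(10,12,10) succ=(0,3,1) retry=(1,1,0)

(re-executing from step 4 with the substitution; state before step 4: counter=10 r=(0,0,10) succ=(0,0,1) retry=(0,0,0))
step 4 (B CAS): counter=10 r=(0,0,10) succ=(0,0,1) retry=(0,1,0)
step 5 (B LOAD): counter=10 r=(0,10,10) succ=(0,0,1) retry=(0,1,0)
step 6 (A LOAD): counter=10 r=(10,10,10) succ=(0,0,1) retry=(0,1,0)
step 7 (B CAS): counter=11 r=(10,10,10) succ=(0,1,1) retry=(0,1,0)
step 8 (B LOAD): counter=11 r=(10,11,10) succ=(0,1,1) retry=(0,1,0)
step 9 (B CAS): counter=12 r=(10,11,10) succ=(0,2,1) retry=(0,1,0)
step 10 (A CAS): counter=12 r=(10,11,10) succ=(0,2,1) retry=(1,1,0)
step 11 (B LOAD): counter=12 r=(10,12,10) succ=(0,2,1) retry=(1,1,0)
step 12 (B CAS): counter=13 r=(10,12,10) succ=(0,3,1) retry=(1,1,0)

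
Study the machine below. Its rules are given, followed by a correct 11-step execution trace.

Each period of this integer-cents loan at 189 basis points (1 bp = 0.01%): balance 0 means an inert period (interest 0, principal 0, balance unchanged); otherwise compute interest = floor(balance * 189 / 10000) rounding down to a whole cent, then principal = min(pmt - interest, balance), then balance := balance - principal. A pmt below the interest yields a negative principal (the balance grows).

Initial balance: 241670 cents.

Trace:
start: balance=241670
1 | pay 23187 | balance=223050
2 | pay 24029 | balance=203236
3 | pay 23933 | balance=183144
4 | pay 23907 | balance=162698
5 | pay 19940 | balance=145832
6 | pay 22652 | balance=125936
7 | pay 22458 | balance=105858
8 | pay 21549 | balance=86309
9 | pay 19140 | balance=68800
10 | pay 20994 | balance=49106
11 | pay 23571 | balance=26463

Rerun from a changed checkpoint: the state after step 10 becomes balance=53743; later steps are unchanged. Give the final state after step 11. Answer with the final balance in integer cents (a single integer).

state after step 10 := balance=53743
11 | pay 23571 | balance=31187

31187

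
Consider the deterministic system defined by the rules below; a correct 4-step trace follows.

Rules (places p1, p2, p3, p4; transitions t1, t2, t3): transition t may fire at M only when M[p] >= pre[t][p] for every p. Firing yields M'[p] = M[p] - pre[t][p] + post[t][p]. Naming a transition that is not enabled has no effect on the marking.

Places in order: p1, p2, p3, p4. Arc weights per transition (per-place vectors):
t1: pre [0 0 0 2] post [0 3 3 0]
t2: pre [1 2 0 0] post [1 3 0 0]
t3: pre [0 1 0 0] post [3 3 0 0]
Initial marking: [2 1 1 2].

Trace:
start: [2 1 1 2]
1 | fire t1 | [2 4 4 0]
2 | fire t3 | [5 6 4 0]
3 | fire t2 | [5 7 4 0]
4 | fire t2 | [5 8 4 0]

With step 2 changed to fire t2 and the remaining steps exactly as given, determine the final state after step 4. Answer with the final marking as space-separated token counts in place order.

(re-executing from step 2 with the substitution; state before step 2: [2 4 4 0])
2 | fire t2 | [2 5 4 0]
3 | fire t2 | [2 6 4 0]
4 | fire t2 | [2 7 4 0]

2 7 4 0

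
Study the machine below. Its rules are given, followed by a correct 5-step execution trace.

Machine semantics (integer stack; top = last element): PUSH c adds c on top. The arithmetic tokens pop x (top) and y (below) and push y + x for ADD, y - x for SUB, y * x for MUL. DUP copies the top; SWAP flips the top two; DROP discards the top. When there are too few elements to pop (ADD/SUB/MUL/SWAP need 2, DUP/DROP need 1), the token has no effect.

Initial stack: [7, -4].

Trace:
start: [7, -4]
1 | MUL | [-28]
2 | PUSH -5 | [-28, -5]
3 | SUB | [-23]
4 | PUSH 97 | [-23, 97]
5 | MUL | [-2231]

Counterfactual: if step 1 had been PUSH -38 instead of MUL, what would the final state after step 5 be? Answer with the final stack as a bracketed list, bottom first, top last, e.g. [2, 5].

(re-executing from step 1 with the substitution; state before step 1: [7, -4])
1 | PUSH -38 | [7, -4, -38]
2 | PUSH -5 | [7, -4, -38, -5]
3 | SUB | [7, -4, -33]
4 | PUSH 97 | [7, -4, -33, 97]
5 | MUL | [7, -4, -3201]

[7, -4, -3201]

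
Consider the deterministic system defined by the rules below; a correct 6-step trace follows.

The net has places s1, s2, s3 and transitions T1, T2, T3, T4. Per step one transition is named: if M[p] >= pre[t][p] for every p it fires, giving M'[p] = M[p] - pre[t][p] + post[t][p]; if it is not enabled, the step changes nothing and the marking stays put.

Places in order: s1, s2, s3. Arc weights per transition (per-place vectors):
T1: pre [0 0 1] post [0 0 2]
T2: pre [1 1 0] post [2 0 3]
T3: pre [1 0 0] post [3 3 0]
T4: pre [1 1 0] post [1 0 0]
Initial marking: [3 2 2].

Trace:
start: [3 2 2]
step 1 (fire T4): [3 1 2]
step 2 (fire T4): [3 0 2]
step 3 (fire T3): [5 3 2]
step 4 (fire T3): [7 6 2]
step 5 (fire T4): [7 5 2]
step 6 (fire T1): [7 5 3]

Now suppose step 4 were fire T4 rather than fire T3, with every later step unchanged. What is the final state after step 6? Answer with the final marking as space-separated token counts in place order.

5 1 3

(re-executing from step 4 with the substitution; state before step 4: [5 3 2])
step 4 (fire T4): [5 2 2]
step 5 (fire T4): [5 1 2]
step 6 (fire T1): [5 1 3]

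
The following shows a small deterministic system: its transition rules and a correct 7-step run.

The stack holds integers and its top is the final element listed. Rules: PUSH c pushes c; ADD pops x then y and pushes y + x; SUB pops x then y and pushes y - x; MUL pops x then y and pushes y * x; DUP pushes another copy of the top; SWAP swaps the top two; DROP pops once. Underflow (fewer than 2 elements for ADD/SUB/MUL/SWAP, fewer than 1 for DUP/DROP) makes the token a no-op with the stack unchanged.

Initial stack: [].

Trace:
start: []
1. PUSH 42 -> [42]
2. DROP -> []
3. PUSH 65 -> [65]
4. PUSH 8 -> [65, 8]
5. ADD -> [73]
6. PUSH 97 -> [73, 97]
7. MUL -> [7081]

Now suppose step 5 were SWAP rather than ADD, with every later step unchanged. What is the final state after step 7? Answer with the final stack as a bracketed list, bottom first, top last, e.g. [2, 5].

[8, 6305]

(re-executing from step 5 with the substitution; state before step 5: [65, 8])
5. SWAP -> [8, 65]
6. PUSH 97 -> [8, 65, 97]
7. MUL -> [8, 6305]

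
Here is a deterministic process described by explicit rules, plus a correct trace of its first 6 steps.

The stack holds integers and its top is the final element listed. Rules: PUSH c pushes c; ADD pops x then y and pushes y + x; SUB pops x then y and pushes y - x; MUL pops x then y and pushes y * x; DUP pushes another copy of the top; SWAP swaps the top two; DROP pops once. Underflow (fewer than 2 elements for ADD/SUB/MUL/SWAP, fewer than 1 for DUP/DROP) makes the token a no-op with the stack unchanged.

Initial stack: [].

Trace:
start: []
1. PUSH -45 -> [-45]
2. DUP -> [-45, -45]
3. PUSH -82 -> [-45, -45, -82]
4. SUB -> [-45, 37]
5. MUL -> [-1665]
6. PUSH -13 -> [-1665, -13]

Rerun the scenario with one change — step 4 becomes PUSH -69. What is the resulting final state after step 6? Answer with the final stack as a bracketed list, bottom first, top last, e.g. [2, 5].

(re-executing from step 4 with the substitution; state before step 4: [-45, -45, -82])
4. PUSH -69 -> [-45, -45, -82, -69]
5. MUL -> [-45, -45, 5658]
6. PUSH -13 -> [-45, -45, 5658, -13]

[-45, -45, 5658, -13]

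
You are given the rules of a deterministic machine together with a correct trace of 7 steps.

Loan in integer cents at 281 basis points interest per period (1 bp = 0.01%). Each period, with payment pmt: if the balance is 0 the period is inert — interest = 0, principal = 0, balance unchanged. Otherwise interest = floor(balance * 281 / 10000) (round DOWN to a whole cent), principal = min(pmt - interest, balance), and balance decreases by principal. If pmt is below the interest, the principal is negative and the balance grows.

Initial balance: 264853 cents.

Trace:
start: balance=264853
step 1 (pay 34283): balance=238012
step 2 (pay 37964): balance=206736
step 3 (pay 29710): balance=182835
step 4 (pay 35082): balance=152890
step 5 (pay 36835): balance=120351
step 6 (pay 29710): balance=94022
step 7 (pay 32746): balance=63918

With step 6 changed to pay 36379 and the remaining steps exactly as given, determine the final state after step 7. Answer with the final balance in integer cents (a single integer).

57061

(re-executing from step 6 with the substitution; state before step 6: balance=120351)
step 6 (pay 36379): balance=87353
step 7 (pay 32746): balance=57061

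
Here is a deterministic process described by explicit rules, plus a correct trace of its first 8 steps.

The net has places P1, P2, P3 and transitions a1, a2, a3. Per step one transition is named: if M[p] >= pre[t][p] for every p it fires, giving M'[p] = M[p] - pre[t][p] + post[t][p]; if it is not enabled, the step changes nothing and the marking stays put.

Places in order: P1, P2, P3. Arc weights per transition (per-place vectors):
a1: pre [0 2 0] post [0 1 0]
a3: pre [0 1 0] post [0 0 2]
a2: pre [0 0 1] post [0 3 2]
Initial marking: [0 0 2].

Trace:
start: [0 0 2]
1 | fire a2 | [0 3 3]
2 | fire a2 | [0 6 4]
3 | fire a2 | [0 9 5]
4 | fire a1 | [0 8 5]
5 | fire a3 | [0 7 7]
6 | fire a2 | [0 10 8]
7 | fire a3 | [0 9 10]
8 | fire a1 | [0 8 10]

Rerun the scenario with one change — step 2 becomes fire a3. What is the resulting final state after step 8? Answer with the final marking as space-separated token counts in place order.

0 4 11

(re-executing from step 2 with the substitution; state before step 2: [0 3 3])
2 | fire a3 | [0 2 5]
3 | fire a2 | [0 5 6]
4 | fire a1 | [0 4 6]
5 | fire a3 | [0 3 8]
6 | fire a2 | [0 6 9]
7 | fire a3 | [0 5 11]
8 | fire a1 | [0 4 11]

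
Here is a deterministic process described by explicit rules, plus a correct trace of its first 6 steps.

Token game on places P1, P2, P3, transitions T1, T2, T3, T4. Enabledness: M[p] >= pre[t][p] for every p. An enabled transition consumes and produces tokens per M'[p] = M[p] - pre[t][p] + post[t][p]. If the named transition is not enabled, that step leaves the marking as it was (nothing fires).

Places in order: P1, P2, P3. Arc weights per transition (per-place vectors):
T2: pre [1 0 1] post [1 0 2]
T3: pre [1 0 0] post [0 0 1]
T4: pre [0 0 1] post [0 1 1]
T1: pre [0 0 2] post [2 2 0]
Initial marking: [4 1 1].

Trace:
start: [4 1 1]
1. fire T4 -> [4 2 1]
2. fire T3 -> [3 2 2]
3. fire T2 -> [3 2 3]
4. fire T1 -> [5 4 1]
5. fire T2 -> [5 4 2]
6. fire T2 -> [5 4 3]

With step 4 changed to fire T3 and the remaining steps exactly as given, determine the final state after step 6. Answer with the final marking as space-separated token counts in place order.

(re-executing from step 4 with the substitution; state before step 4: [3 2 3])
4. fire T3 -> [2 2 4]
5. fire T2 -> [2 2 5]
6. fire T2 -> [2 2 6]

2 2 6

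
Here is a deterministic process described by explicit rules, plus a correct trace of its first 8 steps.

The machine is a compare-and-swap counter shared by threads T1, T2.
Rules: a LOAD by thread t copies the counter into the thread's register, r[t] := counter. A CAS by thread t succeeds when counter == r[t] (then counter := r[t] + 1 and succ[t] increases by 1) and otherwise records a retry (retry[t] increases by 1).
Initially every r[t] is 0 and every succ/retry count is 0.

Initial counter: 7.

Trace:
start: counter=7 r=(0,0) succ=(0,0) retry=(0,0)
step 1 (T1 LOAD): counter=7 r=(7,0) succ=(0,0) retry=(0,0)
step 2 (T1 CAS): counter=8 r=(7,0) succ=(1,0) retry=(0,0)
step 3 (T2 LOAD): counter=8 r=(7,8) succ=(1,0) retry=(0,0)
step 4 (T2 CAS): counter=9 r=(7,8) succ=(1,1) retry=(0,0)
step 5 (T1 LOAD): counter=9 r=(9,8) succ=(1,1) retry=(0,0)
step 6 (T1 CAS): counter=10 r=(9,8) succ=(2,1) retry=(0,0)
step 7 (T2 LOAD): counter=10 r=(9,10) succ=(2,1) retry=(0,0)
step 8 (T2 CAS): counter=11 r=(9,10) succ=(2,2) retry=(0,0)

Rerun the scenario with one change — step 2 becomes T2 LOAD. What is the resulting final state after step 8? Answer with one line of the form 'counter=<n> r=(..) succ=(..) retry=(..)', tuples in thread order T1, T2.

(re-executing from step 2 with the substitution; state before step 2: counter=7 r=(7,0) succ=(0,0) retry=(0,0))
step 2 (T2 LOAD): counter=7 r=(7,7) succ=(0,0) retry=(0,0)
step 3 (T2 LOAD): counter=7 r=(7,7) succ=(0,0) retry=(0,0)
step 4 (T2 CAS): counter=8 r=(7,7) succ=(0,1) retry=(0,0)
step 5 (T1 LOAD): counter=8 r=(8,7) succ=(0,1) retry=(0,0)
step 6 (T1 CAS): counter=9 r=(8,7) succ=(1,1) retry=(0,0)
step 7 (T2 LOAD): counter=9 r=(8,9) succ=(1,1) retry=(0,0)
step 8 (T2 CAS): counter=10 r=(8,9) succ=(1,2) retry=(0,0)

counter=10 r=(8,9) succ=(1,2) retry=(0,0)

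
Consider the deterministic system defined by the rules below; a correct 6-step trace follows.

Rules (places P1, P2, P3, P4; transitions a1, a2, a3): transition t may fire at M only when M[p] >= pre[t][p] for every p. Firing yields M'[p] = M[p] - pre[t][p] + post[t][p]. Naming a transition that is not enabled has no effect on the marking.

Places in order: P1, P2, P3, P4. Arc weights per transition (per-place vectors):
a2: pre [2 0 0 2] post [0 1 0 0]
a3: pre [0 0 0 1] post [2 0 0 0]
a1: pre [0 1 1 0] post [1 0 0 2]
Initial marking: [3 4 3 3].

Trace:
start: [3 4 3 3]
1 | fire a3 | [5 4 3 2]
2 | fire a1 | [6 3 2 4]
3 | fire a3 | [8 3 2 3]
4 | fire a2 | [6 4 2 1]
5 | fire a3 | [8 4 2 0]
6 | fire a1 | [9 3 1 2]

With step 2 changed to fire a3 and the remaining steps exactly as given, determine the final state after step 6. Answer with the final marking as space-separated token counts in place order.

10 3 2 2

(re-executing from step 2 with the substitution; state before step 2: [5 4 3 2])
2 | fire a3 | [7 4 3 1]
3 | fire a3 | [9 4 3 0]
4 | fire a2 | [9 4 3 0]
5 | fire a3 | [9 4 3 0]
6 | fire a1 | [10 3 2 2]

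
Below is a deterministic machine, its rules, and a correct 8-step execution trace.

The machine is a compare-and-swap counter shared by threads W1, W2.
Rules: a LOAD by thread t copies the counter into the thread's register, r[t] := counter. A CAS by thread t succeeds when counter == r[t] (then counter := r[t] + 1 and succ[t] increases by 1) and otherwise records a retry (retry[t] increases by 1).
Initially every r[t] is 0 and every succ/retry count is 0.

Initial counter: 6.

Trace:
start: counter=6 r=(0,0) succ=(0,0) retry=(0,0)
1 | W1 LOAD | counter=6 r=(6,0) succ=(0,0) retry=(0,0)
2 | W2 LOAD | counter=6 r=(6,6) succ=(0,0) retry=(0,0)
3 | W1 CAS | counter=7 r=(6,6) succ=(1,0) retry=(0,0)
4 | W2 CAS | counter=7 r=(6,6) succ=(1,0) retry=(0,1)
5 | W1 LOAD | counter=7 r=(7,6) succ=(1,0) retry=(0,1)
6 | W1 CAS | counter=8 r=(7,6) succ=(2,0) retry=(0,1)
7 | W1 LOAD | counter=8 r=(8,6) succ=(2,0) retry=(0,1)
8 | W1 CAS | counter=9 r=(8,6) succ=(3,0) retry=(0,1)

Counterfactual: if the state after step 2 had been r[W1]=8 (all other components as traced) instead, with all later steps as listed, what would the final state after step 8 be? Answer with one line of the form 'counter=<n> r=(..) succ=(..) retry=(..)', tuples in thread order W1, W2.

state after step 2 := counter=6 r=(8,6) succ=(0,0) retry=(0,0)
3 | W1 CAS | counter=6 r=(8,6) succ=(0,0) retry=(1,0)
4 | W2 CAS | counter=7 r=(8,6) succ=(0,1) retry=(1,0)
5 | W1 LOAD | counter=7 r=(7,6) succ=(0,1) retry=(1,0)
6 | W1 CAS | counter=8 r=(7,6) succ=(1,1) retry=(1,0)
7 | W1 LOAD | counter=8 r=(8,6) succ=(1,1) retry=(1,0)
8 | W1 CAS | counter=9 r=(8,6) succ=(2,1) retry=(1,0)

counter=9 r=(8,6) succ=(2,1) retry=(1,0)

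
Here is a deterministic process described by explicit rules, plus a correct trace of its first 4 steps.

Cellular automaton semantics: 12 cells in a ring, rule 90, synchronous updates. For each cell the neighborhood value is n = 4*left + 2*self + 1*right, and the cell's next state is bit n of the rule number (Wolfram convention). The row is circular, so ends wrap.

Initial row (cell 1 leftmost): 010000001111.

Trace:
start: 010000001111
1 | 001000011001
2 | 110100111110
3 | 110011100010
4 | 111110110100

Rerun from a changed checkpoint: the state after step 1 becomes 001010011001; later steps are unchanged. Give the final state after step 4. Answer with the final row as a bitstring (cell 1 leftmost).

101011100100

state after step 1 := 001010011001
2 | 110001111110
3 | 111011000010
4 | 101011100100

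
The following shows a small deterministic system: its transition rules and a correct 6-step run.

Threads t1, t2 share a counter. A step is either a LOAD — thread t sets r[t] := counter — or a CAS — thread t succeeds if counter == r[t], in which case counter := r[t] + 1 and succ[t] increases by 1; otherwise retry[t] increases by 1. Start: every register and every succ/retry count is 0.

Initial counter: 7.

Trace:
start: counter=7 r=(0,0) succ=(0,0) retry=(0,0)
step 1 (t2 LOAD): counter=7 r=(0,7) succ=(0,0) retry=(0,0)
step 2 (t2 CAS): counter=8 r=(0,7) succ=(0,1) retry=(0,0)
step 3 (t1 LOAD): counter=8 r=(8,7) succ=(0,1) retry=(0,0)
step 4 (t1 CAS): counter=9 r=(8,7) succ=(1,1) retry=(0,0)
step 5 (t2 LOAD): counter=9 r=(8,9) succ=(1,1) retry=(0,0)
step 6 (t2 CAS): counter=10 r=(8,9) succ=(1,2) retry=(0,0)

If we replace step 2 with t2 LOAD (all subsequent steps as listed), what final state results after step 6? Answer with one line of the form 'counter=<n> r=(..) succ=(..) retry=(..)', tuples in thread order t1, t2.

(re-executing from step 2 with the substitution; state before step 2: counter=7 r=(0,7) succ=(0,0) retry=(0,0))
step 2 (t2 LOAD): counter=7 r=(0,7) succ=(0,0) retry=(0,0)
step 3 (t1 LOAD): counter=7 r=(7,7) succ=(0,0) retry=(0,0)
step 4 (t1 CAS): counter=8 r=(7,7) succ=(1,0) retry=(0,0)
step 5 (t2 LOAD): counter=8 r=(7,8) succ=(1,0) retry=(0,0)
step 6 (t2 CAS): counter=9 r=(7,8) succ=(1,1) retry=(0,0)

counter=9 r=(7,8) succ=(1,1) retry=(0,0)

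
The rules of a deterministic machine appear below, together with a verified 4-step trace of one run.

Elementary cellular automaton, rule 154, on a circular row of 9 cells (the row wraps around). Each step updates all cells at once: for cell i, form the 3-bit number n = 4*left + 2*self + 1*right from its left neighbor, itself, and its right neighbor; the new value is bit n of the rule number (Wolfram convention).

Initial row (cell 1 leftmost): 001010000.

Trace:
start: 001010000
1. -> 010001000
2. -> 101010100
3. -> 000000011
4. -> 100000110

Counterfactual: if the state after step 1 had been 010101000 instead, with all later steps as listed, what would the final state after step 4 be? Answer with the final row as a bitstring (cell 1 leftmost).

state after step 1 := 010101000
2. -> 100000100
3. -> 010001011
4. -> 001010010

001010010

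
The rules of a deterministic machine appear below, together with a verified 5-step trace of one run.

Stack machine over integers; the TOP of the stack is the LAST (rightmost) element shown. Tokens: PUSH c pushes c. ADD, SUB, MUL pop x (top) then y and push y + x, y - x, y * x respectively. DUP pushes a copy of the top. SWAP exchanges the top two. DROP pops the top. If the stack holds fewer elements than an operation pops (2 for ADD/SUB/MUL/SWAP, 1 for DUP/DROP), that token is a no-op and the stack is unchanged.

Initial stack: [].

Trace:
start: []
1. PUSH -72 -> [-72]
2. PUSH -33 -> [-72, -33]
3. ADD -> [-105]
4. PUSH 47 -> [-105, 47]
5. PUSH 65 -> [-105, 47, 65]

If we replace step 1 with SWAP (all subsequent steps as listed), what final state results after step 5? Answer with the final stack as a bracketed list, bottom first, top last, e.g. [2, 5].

(re-executing from step 1 with the substitution; state before step 1: [])
1. SWAP -> []
2. PUSH -33 -> [-33]
3. ADD -> [-33]
4. PUSH 47 -> [-33, 47]
5. PUSH 65 -> [-33, 47, 65]

[-33, 47, 65]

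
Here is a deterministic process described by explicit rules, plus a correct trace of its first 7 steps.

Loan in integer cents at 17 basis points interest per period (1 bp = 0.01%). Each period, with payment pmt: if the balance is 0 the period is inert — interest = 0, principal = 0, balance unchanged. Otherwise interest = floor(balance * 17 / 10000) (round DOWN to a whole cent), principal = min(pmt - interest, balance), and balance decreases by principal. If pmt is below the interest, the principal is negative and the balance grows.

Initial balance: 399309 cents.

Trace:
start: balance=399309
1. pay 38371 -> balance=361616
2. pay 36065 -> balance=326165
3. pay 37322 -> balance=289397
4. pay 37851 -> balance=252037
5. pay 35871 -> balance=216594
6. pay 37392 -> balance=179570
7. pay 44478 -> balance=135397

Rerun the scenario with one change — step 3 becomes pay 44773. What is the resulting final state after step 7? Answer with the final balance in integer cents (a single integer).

(re-executing from step 3 with the substitution; state before step 3: balance=326165)
3. pay 44773 -> balance=281946
4. pay 37851 -> balance=244574
5. pay 35871 -> balance=209118
6. pay 37392 -> balance=172081
7. pay 44478 -> balance=127895

127895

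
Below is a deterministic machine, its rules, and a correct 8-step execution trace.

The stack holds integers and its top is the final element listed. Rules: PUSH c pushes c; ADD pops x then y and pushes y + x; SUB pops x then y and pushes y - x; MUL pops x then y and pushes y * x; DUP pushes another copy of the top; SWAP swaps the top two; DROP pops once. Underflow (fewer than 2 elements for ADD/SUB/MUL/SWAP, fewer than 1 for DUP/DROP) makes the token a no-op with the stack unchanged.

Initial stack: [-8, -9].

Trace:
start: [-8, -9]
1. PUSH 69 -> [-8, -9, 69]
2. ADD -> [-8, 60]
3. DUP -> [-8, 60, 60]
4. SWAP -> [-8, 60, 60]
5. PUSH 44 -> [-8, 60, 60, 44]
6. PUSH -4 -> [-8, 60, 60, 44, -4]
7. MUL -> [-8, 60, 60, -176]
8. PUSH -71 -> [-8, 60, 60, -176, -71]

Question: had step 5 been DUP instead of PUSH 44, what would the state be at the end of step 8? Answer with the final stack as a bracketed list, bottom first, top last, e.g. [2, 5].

(re-executing from step 5 with the substitution; state before step 5: [-8, 60, 60])
5. DUP -> [-8, 60, 60, 60]
6. PUSH -4 -> [-8, 60, 60, 60, -4]
7. MUL -> [-8, 60, 60, -240]
8. PUSH -71 -> [-8, 60, 60, -240, -71]

[-8, 60, 60, -240, -71]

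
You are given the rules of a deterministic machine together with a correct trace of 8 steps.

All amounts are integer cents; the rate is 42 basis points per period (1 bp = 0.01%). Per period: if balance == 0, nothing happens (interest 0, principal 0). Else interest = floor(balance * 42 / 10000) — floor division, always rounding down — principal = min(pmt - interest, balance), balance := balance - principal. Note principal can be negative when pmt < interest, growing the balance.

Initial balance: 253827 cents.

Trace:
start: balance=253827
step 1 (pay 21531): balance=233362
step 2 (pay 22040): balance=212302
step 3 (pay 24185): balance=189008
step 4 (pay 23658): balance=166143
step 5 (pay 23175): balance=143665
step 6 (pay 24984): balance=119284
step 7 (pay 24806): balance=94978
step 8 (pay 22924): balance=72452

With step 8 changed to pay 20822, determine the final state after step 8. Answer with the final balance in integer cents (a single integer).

74554

(re-executing from step 8 with the substitution; state before step 8: balance=94978)
step 8 (pay 20822): balance=74554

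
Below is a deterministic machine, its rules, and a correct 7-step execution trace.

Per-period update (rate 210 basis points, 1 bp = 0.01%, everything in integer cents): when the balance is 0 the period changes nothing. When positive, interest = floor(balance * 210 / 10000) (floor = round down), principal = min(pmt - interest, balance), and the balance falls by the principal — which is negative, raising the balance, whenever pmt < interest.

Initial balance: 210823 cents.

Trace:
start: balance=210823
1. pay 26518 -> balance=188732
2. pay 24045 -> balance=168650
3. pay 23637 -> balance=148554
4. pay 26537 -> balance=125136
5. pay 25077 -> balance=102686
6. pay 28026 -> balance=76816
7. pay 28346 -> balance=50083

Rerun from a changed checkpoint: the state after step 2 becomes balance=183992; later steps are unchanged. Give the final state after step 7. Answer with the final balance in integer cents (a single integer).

67105

state after step 2 := balance=183992
3. pay 23637 -> balance=164218
4. pay 26537 -> balance=141129
5. pay 25077 -> balance=119015
6. pay 28026 -> balance=93488
7. pay 28346 -> balance=67105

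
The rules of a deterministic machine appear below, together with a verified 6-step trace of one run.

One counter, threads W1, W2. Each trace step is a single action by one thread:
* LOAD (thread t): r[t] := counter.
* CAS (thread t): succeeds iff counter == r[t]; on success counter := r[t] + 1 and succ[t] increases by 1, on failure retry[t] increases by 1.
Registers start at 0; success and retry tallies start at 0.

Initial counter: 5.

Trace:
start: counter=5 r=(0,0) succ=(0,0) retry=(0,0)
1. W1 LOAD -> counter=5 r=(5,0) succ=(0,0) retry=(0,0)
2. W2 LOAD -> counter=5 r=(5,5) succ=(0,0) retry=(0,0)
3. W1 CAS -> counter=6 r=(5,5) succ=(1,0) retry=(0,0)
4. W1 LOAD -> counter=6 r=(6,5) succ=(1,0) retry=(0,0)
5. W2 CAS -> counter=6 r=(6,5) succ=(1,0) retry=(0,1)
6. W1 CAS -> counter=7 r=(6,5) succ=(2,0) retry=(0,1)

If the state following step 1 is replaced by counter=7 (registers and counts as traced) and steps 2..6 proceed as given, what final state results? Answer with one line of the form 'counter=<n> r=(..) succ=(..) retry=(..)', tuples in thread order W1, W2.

counter=8 r=(7,7) succ=(0,1) retry=(2,0)

state after step 1 := counter=7 r=(5,0) succ=(0,0) retry=(0,0)
2. W2 LOAD -> counter=7 r=(5,7) succ=(0,0) retry=(0,0)
3. W1 CAS -> counter=7 r=(5,7) succ=(0,0) retry=(1,0)
4. W1 LOAD -> counter=7 r=(7,7) succ=(0,0) retry=(1,0)
5. W2 CAS -> counter=8 r=(7,7) succ=(0,1) retry=(1,0)
6. W1 CAS -> counter=8 r=(7,7) succ=(0,1) retry=(2,0)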